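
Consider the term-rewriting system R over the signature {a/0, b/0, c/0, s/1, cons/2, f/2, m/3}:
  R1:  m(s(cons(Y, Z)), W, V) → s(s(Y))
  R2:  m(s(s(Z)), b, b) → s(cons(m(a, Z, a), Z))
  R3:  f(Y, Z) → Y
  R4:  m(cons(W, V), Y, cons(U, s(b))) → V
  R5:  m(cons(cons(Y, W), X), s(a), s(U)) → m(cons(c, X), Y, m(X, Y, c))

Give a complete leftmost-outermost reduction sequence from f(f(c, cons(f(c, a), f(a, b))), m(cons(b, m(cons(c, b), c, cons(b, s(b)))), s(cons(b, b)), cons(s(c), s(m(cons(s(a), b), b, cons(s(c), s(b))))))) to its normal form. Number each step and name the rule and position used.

1. f(f(c, cons(f(c, a), f(a, b))), m(cons(b, m(cons(c, b), c, cons(b, s(b)))), s(cons(b, b)), cons(s(c), s(m(cons(s(a), b), b, cons(s(c), s(b)))))))  →  f(c, cons(f(c, a), f(a, b)))   [R3 at ε]
2. f(c, cons(f(c, a), f(a, b)))  →  c   [R3 at ε]

c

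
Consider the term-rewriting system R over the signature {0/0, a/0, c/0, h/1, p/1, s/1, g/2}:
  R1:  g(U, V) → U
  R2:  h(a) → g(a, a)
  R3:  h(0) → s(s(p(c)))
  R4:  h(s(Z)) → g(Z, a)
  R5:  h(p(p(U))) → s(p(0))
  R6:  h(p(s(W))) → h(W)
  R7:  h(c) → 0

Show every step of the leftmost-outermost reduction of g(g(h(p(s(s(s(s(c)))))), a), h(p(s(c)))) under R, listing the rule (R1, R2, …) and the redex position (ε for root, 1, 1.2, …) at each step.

1. g(g(h(p(s(s(s(s(c)))))), a), h(p(s(c))))  →  g(h(p(s(s(s(s(c)))))), a)   [R1 at ε]
2. g(h(p(s(s(s(s(c)))))), a)  →  h(p(s(s(s(s(c))))))   [R1 at ε]
3. h(p(s(s(s(s(c))))))  →  h(s(s(s(c))))   [R6 at ε]
4. h(s(s(s(c))))  →  g(s(s(c)), a)   [R4 at ε]
5. g(s(s(c)), a)  →  s(s(c))   [R1 at ε]

s(s(c))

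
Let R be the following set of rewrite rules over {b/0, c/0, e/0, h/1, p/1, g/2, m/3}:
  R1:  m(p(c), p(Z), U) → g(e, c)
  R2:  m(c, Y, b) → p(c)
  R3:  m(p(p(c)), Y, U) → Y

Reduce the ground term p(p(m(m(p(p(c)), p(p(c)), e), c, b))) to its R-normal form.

p(p(c))

1. p(p(m(m(p(p(c)), p(p(c)), e), c, b)))  →  p(p(m(p(p(c)), c, b)))   [R3 at 1.1.1]
2. p(p(m(p(p(c)), c, b)))  →  p(p(c))   [R3 at 1.1]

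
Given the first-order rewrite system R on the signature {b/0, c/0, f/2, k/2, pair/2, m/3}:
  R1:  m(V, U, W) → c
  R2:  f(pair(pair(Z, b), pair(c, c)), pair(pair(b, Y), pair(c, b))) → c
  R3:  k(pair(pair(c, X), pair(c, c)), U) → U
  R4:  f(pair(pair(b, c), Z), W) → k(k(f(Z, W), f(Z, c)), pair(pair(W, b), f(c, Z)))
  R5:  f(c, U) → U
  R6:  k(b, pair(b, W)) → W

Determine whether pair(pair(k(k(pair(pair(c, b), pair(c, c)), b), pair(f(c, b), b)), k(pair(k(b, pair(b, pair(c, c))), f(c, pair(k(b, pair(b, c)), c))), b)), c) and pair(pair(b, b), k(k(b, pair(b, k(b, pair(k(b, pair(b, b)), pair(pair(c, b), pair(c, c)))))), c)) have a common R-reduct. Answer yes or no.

yes — NF(t₁) = pair(pair(b, b), c), NF(t₂) = pair(pair(b, b), c)

Reduce t₁ = pair(pair(k(k(pair(pair(c, b), pair(c, c)), b), pair(f(c, b), b)), k(pair(k(b, pair(b, pair(c, c))), f(c, pair(k(b, pair(b, c)), c))), b)), c):
1. pair(pair(k(k(pair(pair(c, b), pair(c, c)), b), pair(f(c, b), b)), k(pair(k(b, pair(b, pair(c, c))), f(c, pair(k(b, pair(b, c)), c))), b)), c)  →  pair(pair(k(b, pair(f(c, b), b)), k(pair(k(b, pair(b, pair(c, c))), f(c, pair(k(b, pair(b, c)), c))), b)), c)   [R3 at 1.1.1]
2. pair(pair(k(b, pair(f(c, b), b)), k(pair(k(b, pair(b, pair(c, c))), f(c, pair(k(b, pair(b, c)), c))), b)), c)  →  pair(pair(k(b, pair(b, b)), k(pair(k(b, pair(b, pair(c, c))), f(c, pair(k(b, pair(b, c)), c))), b)), c)   [R5 at 1.1.2.1]
3. pair(pair(k(b, pair(b, b)), k(pair(k(b, pair(b, pair(c, c))), f(c, pair(k(b, pair(b, c)), c))), b)), c)  →  pair(pair(b, k(pair(k(b, pair(b, pair(c, c))), f(c, pair(k(b, pair(b, c)), c))), b)), c)   [R6 at 1.1]
4. pair(pair(b, k(pair(k(b, pair(b, pair(c, c))), f(c, pair(k(b, pair(b, c)), c))), b)), c)  →  pair(pair(b, k(pair(pair(c, c), f(c, pair(k(b, pair(b, c)), c))), b)), c)   [R6 at 1.2.1.1]
5. pair(pair(b, k(pair(pair(c, c), f(c, pair(k(b, pair(b, c)), c))), b)), c)  →  pair(pair(b, k(pair(pair(c, c), pair(k(b, pair(b, c)), c)), b)), c)   [R5 at 1.2.1.2]
6. pair(pair(b, k(pair(pair(c, c), pair(k(b, pair(b, c)), c)), b)), c)  →  pair(pair(b, k(pair(pair(c, c), pair(c, c)), b)), c)   [R6 at 1.2.1.2.1]
7. pair(pair(b, k(pair(pair(c, c), pair(c, c)), b)), c)  →  pair(pair(b, b), c)   [R3 at 1.2]

Reduce t₂ = pair(pair(b, b), k(k(b, pair(b, k(b, pair(k(b, pair(b, b)), pair(pair(c, b), pair(c, c)))))), c)):
1. pair(pair(b, b), k(k(b, pair(b, k(b, pair(k(b, pair(b, b)), pair(pair(c, b), pair(c, c)))))), c))  →  pair(pair(b, b), k(k(b, pair(k(b, pair(b, b)), pair(pair(c, b), pair(c, c)))), c))   [R6 at 2.1]
2. pair(pair(b, b), k(k(b, pair(k(b, pair(b, b)), pair(pair(c, b), pair(c, c)))), c))  →  pair(pair(b, b), k(k(b, pair(b, pair(pair(c, b), pair(c, c)))), c))   [R6 at 2.1.2.1]
3. pair(pair(b, b), k(k(b, pair(b, pair(pair(c, b), pair(c, c)))), c))  →  pair(pair(b, b), k(pair(pair(c, b), pair(c, c)), c))   [R6 at 2.1]
4. pair(pair(b, b), k(pair(pair(c, b), pair(c, c)), c))  →  pair(pair(b, b), c)   [R3 at 2]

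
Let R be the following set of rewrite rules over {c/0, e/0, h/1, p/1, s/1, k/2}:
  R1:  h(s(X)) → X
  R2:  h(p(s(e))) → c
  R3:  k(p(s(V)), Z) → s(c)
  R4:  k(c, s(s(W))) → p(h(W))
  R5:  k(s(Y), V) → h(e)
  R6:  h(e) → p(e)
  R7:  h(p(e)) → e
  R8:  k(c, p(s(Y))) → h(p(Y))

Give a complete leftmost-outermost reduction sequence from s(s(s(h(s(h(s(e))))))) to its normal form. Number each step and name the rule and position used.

1. s(s(s(h(s(h(s(e)))))))  →  s(s(s(h(s(e)))))   [R1 at 1.1.1]
2. s(s(s(h(s(e)))))  →  s(s(s(e)))   [R1 at 1.1.1]

s(s(s(e)))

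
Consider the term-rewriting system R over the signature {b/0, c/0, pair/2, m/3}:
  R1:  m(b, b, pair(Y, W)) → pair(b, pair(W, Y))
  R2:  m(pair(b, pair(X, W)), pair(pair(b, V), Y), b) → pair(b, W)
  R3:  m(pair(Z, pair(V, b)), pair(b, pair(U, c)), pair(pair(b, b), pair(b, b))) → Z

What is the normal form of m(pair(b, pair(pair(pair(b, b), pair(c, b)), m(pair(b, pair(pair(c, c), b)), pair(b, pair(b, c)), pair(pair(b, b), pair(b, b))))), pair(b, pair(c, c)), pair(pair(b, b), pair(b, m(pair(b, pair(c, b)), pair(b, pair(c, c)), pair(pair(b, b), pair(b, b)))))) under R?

b

1. m(pair(b, pair(pair(pair(b, b), pair(c, b)), m(pair(b, pair(pair(c, c), b)), pair(b, pair(b, c)), pair(pair(b, b), pair(b, b))))), pair(b, pair(c, c)), pair(pair(b, b), pair(b, m(pair(b, pair(c, b)), pair(b, pair(c, c)), pair(pair(b, b), pair(b, b))))))  →  m(pair(b, pair(pair(pair(b, b), pair(c, b)), b)), pair(b, pair(c, c)), pair(pair(b, b), pair(b, m(pair(b, pair(c, b)), pair(b, pair(c, c)), pair(pair(b, b), pair(b, b))))))   [R3 at 1.2.2]
2. m(pair(b, pair(pair(pair(b, b), pair(c, b)), b)), pair(b, pair(c, c)), pair(pair(b, b), pair(b, m(pair(b, pair(c, b)), pair(b, pair(c, c)), pair(pair(b, b), pair(b, b))))))  →  m(pair(b, pair(pair(pair(b, b), pair(c, b)), b)), pair(b, pair(c, c)), pair(pair(b, b), pair(b, b)))   [R3 at 3.2.2]
3. m(pair(b, pair(pair(pair(b, b), pair(c, b)), b)), pair(b, pair(c, c)), pair(pair(b, b), pair(b, b)))  →  b   [R3 at ε]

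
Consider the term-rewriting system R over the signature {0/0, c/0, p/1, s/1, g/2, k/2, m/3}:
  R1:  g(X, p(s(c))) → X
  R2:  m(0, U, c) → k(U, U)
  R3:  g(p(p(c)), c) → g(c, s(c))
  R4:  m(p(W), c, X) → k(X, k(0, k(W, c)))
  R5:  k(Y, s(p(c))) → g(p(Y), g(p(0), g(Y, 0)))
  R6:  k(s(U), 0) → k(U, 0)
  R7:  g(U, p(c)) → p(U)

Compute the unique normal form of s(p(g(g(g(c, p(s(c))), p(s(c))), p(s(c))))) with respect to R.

1. s(p(g(g(g(c, p(s(c))), p(s(c))), p(s(c)))))  →  s(p(g(g(c, p(s(c))), p(s(c)))))   [R1 at 1.1]
2. s(p(g(g(c, p(s(c))), p(s(c)))))  →  s(p(g(c, p(s(c)))))   [R1 at 1.1]
3. s(p(g(c, p(s(c)))))  →  s(p(c))   [R1 at 1.1]

s(p(c))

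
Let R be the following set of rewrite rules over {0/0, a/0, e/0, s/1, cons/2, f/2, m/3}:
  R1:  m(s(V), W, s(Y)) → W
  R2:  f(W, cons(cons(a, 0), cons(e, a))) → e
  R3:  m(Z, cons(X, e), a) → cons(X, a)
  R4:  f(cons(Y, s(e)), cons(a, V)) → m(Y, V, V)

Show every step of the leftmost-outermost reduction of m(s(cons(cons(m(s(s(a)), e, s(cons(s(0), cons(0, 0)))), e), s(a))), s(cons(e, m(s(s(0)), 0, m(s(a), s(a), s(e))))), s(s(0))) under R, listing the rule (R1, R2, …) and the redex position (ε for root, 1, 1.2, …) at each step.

1. m(s(cons(cons(m(s(s(a)), e, s(cons(s(0), cons(0, 0)))), e), s(a))), s(cons(e, m(s(s(0)), 0, m(s(a), s(a), s(e))))), s(s(0)))  →  s(cons(e, m(s(s(0)), 0, m(s(a), s(a), s(e)))))   [R1 at ε]
2. s(cons(e, m(s(s(0)), 0, m(s(a), s(a), s(e)))))  →  s(cons(e, m(s(s(0)), 0, s(a))))   [R1 at 1.2.3]
3. s(cons(e, m(s(s(0)), 0, s(a))))  →  s(cons(e, 0))   [R1 at 1.2]

s(cons(e, 0))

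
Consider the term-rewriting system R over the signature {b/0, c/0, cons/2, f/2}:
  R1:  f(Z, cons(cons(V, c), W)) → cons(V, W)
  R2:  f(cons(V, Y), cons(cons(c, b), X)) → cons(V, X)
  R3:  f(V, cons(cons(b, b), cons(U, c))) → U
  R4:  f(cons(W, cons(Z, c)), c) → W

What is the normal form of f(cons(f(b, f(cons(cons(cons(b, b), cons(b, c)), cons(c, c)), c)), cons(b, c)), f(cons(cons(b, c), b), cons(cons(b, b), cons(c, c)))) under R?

1. f(cons(f(b, f(cons(cons(cons(b, b), cons(b, c)), cons(c, c)), c)), cons(b, c)), f(cons(cons(b, c), b), cons(cons(b, b), cons(c, c))))  →  f(cons(f(b, cons(cons(b, b), cons(b, c))), cons(b, c)), f(cons(cons(b, c), b), cons(cons(b, b), cons(c, c))))   [R4 at 1.1.2]
2. f(cons(f(b, cons(cons(b, b), cons(b, c))), cons(b, c)), f(cons(cons(b, c), b), cons(cons(b, b), cons(c, c))))  →  f(cons(b, cons(b, c)), f(cons(cons(b, c), b), cons(cons(b, b), cons(c, c))))   [R3 at 1.1]
3. f(cons(b, cons(b, c)), f(cons(cons(b, c), b), cons(cons(b, b), cons(c, c))))  →  f(cons(b, cons(b, c)), c)   [R3 at 2]
4. f(cons(b, cons(b, c)), c)  →  b   [R4 at ε]

b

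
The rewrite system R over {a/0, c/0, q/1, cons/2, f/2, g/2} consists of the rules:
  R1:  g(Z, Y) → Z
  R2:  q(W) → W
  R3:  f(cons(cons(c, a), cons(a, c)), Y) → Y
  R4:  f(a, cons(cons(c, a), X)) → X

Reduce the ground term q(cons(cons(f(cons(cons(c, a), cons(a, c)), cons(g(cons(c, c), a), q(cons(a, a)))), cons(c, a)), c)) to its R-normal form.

1. q(cons(cons(f(cons(cons(c, a), cons(a, c)), cons(g(cons(c, c), a), q(cons(a, a)))), cons(c, a)), c))  →  cons(cons(f(cons(cons(c, a), cons(a, c)), cons(g(cons(c, c), a), q(cons(a, a)))), cons(c, a)), c)   [R2 at ε]
2. cons(cons(f(cons(cons(c, a), cons(a, c)), cons(g(cons(c, c), a), q(cons(a, a)))), cons(c, a)), c)  →  cons(cons(cons(g(cons(c, c), a), q(cons(a, a))), cons(c, a)), c)   [R3 at 1.1]
3. cons(cons(cons(g(cons(c, c), a), q(cons(a, a))), cons(c, a)), c)  →  cons(cons(cons(cons(c, c), q(cons(a, a))), cons(c, a)), c)   [R1 at 1.1.1]
4. cons(cons(cons(cons(c, c), q(cons(a, a))), cons(c, a)), c)  →  cons(cons(cons(cons(c, c), cons(a, a)), cons(c, a)), c)   [R2 at 1.1.2]

cons(cons(cons(cons(c, c), cons(a, a)), cons(c, a)), c)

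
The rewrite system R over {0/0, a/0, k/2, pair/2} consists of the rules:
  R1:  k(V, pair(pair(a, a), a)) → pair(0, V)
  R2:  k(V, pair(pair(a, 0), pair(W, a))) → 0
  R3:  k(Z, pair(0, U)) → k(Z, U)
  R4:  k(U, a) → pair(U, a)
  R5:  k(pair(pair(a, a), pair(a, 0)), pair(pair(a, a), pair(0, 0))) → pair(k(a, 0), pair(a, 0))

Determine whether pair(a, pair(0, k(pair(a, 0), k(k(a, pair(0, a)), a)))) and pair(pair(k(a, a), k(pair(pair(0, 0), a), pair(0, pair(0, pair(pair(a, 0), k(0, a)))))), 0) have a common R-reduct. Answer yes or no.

no — NF(t₁) = pair(a, pair(0, pair(0, pair(a, 0)))), NF(t₂) = pair(pair(pair(a, a), 0), 0)

Reduce t₁ = pair(a, pair(0, k(pair(a, 0), k(k(a, pair(0, a)), a)))):
1. pair(a, pair(0, k(pair(a, 0), k(k(a, pair(0, a)), a))))  →  pair(a, pair(0, k(pair(a, 0), pair(k(a, pair(0, a)), a))))   [R4 at 2.2.2]
2. pair(a, pair(0, k(pair(a, 0), pair(k(a, pair(0, a)), a))))  →  pair(a, pair(0, k(pair(a, 0), pair(k(a, a), a))))   [R3 at 2.2.2.1]
3. pair(a, pair(0, k(pair(a, 0), pair(k(a, a), a))))  →  pair(a, pair(0, k(pair(a, 0), pair(pair(a, a), a))))   [R4 at 2.2.2.1]
4. pair(a, pair(0, k(pair(a, 0), pair(pair(a, a), a))))  →  pair(a, pair(0, pair(0, pair(a, 0))))   [R1 at 2.2]

Reduce t₂ = pair(pair(k(a, a), k(pair(pair(0, 0), a), pair(0, pair(0, pair(pair(a, 0), k(0, a)))))), 0):
1. pair(pair(k(a, a), k(pair(pair(0, 0), a), pair(0, pair(0, pair(pair(a, 0), k(0, a)))))), 0)  →  pair(pair(pair(a, a), k(pair(pair(0, 0), a), pair(0, pair(0, pair(pair(a, 0), k(0, a)))))), 0)   [R4 at 1.1]
2. pair(pair(pair(a, a), k(pair(pair(0, 0), a), pair(0, pair(0, pair(pair(a, 0), k(0, a)))))), 0)  →  pair(pair(pair(a, a), k(pair(pair(0, 0), a), pair(0, pair(pair(a, 0), k(0, a))))), 0)   [R3 at 1.2]
3. pair(pair(pair(a, a), k(pair(pair(0, 0), a), pair(0, pair(pair(a, 0), k(0, a))))), 0)  →  pair(pair(pair(a, a), k(pair(pair(0, 0), a), pair(pair(a, 0), k(0, a)))), 0)   [R3 at 1.2]
4. pair(pair(pair(a, a), k(pair(pair(0, 0), a), pair(pair(a, 0), k(0, a)))), 0)  →  pair(pair(pair(a, a), k(pair(pair(0, 0), a), pair(pair(a, 0), pair(0, a)))), 0)   [R4 at 1.2.2.2]
5. pair(pair(pair(a, a), k(pair(pair(0, 0), a), pair(pair(a, 0), pair(0, a)))), 0)  →  pair(pair(pair(a, a), 0), 0)   [R2 at 1.2]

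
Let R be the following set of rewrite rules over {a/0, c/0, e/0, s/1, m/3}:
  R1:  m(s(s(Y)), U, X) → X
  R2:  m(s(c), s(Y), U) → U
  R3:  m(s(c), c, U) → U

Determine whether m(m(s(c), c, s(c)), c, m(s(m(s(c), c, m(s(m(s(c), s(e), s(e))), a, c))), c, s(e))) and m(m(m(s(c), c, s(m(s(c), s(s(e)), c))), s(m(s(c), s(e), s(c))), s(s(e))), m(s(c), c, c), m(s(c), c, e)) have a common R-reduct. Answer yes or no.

Reduce t₁ = m(m(s(c), c, s(c)), c, m(s(m(s(c), c, m(s(m(s(c), s(e), s(e))), a, c))), c, s(e))):
1. m(m(s(c), c, s(c)), c, m(s(m(s(c), c, m(s(m(s(c), s(e), s(e))), a, c))), c, s(e)))  →  m(s(c), c, m(s(m(s(c), c, m(s(m(s(c), s(e), s(e))), a, c))), c, s(e)))   [R3 at 1]
2. m(s(c), c, m(s(m(s(c), c, m(s(m(s(c), s(e), s(e))), a, c))), c, s(e)))  →  m(s(m(s(c), c, m(s(m(s(c), s(e), s(e))), a, c))), c, s(e))   [R3 at ε]
3. m(s(m(s(c), c, m(s(m(s(c), s(e), s(e))), a, c))), c, s(e))  →  m(s(m(s(m(s(c), s(e), s(e))), a, c)), c, s(e))   [R3 at 1.1]
4. m(s(m(s(m(s(c), s(e), s(e))), a, c)), c, s(e))  →  m(s(m(s(s(e)), a, c)), c, s(e))   [R2 at 1.1.1.1]
5. m(s(m(s(s(e)), a, c)), c, s(e))  →  m(s(c), c, s(e))   [R1 at 1.1]
6. m(s(c), c, s(e))  →  s(e)   [R3 at ε]

Reduce t₂ = m(m(m(s(c), c, s(m(s(c), s(s(e)), c))), s(m(s(c), s(e), s(c))), s(s(e))), m(s(c), c, c), m(s(c), c, e)):
1. m(m(m(s(c), c, s(m(s(c), s(s(e)), c))), s(m(s(c), s(e), s(c))), s(s(e))), m(s(c), c, c), m(s(c), c, e))  →  m(m(s(m(s(c), s(s(e)), c)), s(m(s(c), s(e), s(c))), s(s(e))), m(s(c), c, c), m(s(c), c, e))   [R3 at 1.1]
2. m(m(s(m(s(c), s(s(e)), c)), s(m(s(c), s(e), s(c))), s(s(e))), m(s(c), c, c), m(s(c), c, e))  →  m(m(s(c), s(m(s(c), s(e), s(c))), s(s(e))), m(s(c), c, c), m(s(c), c, e))   [R2 at 1.1.1]
3. m(m(s(c), s(m(s(c), s(e), s(c))), s(s(e))), m(s(c), c, c), m(s(c), c, e))  →  m(s(s(e)), m(s(c), c, c), m(s(c), c, e))   [R2 at 1]
4. m(s(s(e)), m(s(c), c, c), m(s(c), c, e))  →  m(s(c), c, e)   [R1 at ε]
5. m(s(c), c, e)  →  e   [R3 at ε]

no — NF(t₁) = s(e), NF(t₂) = e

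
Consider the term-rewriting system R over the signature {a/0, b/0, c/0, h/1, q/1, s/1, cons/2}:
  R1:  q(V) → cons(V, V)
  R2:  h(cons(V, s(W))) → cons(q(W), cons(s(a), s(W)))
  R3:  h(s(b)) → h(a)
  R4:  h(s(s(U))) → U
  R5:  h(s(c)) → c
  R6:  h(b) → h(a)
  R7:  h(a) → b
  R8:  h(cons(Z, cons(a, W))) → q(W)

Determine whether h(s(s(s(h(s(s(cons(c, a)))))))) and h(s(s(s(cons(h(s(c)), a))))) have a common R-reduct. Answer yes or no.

Reduce t₁ = h(s(s(s(h(s(s(cons(c, a)))))))):
1. h(s(s(s(h(s(s(cons(c, a))))))))  →  s(h(s(s(cons(c, a)))))   [R4 at ε]
2. s(h(s(s(cons(c, a)))))  →  s(cons(c, a))   [R4 at 1]

Reduce t₂ = h(s(s(s(cons(h(s(c)), a))))):
1. h(s(s(s(cons(h(s(c)), a)))))  →  s(cons(h(s(c)), a))   [R4 at ε]
2. s(cons(h(s(c)), a))  →  s(cons(c, a))   [R5 at 1.1]

yes — NF(t₁) = s(cons(c, a)), NF(t₂) = s(cons(c, a))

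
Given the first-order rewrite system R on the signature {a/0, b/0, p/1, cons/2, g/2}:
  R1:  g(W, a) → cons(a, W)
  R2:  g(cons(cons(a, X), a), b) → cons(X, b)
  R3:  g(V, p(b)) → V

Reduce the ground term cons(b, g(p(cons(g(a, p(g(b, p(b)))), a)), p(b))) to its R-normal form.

1. cons(b, g(p(cons(g(a, p(g(b, p(b)))), a)), p(b)))  →  cons(b, p(cons(g(a, p(g(b, p(b)))), a)))   [R3 at 2]
2. cons(b, p(cons(g(a, p(g(b, p(b)))), a)))  →  cons(b, p(cons(g(a, p(b)), a)))   [R3 at 2.1.1.2.1]
3. cons(b, p(cons(g(a, p(b)), a)))  →  cons(b, p(cons(a, a)))   [R3 at 2.1.1]

cons(b, p(cons(a, a)))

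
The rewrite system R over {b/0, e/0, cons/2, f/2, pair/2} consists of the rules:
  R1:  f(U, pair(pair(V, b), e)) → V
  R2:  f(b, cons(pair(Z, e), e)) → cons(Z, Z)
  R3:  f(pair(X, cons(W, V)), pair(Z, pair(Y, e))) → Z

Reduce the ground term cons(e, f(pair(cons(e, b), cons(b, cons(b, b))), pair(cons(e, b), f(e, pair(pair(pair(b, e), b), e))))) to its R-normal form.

cons(e, cons(e, b))

1. cons(e, f(pair(cons(e, b), cons(b, cons(b, b))), pair(cons(e, b), f(e, pair(pair(pair(b, e), b), e)))))  →  cons(e, f(pair(cons(e, b), cons(b, cons(b, b))), pair(cons(e, b), pair(b, e))))   [R1 at 2.2.2]
2. cons(e, f(pair(cons(e, b), cons(b, cons(b, b))), pair(cons(e, b), pair(b, e))))  →  cons(e, cons(e, b))   [R3 at 2]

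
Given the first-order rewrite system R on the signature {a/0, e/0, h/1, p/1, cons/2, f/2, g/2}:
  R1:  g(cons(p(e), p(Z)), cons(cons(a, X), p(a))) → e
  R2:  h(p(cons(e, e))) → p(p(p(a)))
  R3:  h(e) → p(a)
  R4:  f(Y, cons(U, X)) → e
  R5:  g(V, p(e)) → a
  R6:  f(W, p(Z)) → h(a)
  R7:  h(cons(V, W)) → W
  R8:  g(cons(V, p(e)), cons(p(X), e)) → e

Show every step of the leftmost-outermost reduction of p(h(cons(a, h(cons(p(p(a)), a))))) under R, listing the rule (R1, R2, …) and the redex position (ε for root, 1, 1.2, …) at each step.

1. p(h(cons(a, h(cons(p(p(a)), a)))))  →  p(h(cons(p(p(a)), a)))   [R7 at 1]
2. p(h(cons(p(p(a)), a)))  →  p(a)   [R7 at 1]

p(a)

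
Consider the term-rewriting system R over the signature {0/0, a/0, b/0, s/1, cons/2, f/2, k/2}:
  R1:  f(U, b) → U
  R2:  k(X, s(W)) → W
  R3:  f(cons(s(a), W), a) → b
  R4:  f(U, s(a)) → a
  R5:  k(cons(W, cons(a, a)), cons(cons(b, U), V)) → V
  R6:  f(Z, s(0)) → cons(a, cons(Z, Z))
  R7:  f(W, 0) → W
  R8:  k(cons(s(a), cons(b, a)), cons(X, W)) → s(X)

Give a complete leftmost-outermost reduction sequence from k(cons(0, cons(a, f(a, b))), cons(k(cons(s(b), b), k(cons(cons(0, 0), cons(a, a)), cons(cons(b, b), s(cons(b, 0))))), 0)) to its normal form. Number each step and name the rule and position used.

0

1. k(cons(0, cons(a, f(a, b))), cons(k(cons(s(b), b), k(cons(cons(0, 0), cons(a, a)), cons(cons(b, b), s(cons(b, 0))))), 0))  →  k(cons(0, cons(a, a)), cons(k(cons(s(b), b), k(cons(cons(0, 0), cons(a, a)), cons(cons(b, b), s(cons(b, 0))))), 0))   [R1 at 1.2.2]
2. k(cons(0, cons(a, a)), cons(k(cons(s(b), b), k(cons(cons(0, 0), cons(a, a)), cons(cons(b, b), s(cons(b, 0))))), 0))  →  k(cons(0, cons(a, a)), cons(k(cons(s(b), b), s(cons(b, 0))), 0))   [R5 at 2.1.2]
3. k(cons(0, cons(a, a)), cons(k(cons(s(b), b), s(cons(b, 0))), 0))  →  k(cons(0, cons(a, a)), cons(cons(b, 0), 0))   [R2 at 2.1]
4. k(cons(0, cons(a, a)), cons(cons(b, 0), 0))  →  0   [R5 at ε]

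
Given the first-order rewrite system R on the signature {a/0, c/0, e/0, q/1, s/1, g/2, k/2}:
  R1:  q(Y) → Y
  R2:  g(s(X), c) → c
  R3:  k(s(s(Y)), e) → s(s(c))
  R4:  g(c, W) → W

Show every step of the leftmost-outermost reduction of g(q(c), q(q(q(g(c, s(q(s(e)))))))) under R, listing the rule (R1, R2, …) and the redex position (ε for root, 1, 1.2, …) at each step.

1. g(q(c), q(q(q(g(c, s(q(s(e))))))))  →  g(c, q(q(q(g(c, s(q(s(e))))))))   [R1 at 1]
2. g(c, q(q(q(g(c, s(q(s(e))))))))  →  q(q(q(g(c, s(q(s(e)))))))   [R4 at ε]
3. q(q(q(g(c, s(q(s(e)))))))  →  q(q(g(c, s(q(s(e))))))   [R1 at ε]
4. q(q(g(c, s(q(s(e))))))  →  q(g(c, s(q(s(e)))))   [R1 at ε]
5. q(g(c, s(q(s(e)))))  →  g(c, s(q(s(e))))   [R1 at ε]
6. g(c, s(q(s(e))))  →  s(q(s(e)))   [R4 at ε]
7. s(q(s(e)))  →  s(s(e))   [R1 at 1]

s(s(e))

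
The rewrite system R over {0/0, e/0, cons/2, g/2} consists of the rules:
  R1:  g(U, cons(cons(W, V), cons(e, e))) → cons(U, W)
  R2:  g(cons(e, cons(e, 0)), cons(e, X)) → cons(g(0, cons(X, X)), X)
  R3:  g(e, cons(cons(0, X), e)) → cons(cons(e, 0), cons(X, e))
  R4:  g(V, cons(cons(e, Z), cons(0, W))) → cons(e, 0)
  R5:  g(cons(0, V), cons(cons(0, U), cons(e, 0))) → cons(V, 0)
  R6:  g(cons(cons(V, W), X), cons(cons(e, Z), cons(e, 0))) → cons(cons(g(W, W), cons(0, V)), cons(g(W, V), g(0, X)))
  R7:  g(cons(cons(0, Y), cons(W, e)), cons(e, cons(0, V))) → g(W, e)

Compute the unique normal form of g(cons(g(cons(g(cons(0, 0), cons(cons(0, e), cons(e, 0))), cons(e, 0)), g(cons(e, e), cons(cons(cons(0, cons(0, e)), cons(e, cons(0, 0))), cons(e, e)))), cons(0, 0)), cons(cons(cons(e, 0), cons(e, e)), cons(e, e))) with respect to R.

1. g(cons(g(cons(g(cons(0, 0), cons(cons(0, e), cons(e, 0))), cons(e, 0)), g(cons(e, e), cons(cons(cons(0, cons(0, e)), cons(e, cons(0, 0))), cons(e, e)))), cons(0, 0)), cons(cons(cons(e, 0), cons(e, e)), cons(e, e)))  →  cons(cons(g(cons(g(cons(0, 0), cons(cons(0, e), cons(e, 0))), cons(e, 0)), g(cons(e, e), cons(cons(cons(0, cons(0, e)), cons(e, cons(0, 0))), cons(e, e)))), cons(0, 0)), cons(e, 0))   [R1 at ε]
2. cons(cons(g(cons(g(cons(0, 0), cons(cons(0, e), cons(e, 0))), cons(e, 0)), g(cons(e, e), cons(cons(cons(0, cons(0, e)), cons(e, cons(0, 0))), cons(e, e)))), cons(0, 0)), cons(e, 0))  →  cons(cons(g(cons(cons(0, 0), cons(e, 0)), g(cons(e, e), cons(cons(cons(0, cons(0, e)), cons(e, cons(0, 0))), cons(e, e)))), cons(0, 0)), cons(e, 0))   [R5 at 1.1.1.1]
3. cons(cons(g(cons(cons(0, 0), cons(e, 0)), g(cons(e, e), cons(cons(cons(0, cons(0, e)), cons(e, cons(0, 0))), cons(e, e)))), cons(0, 0)), cons(e, 0))  →  cons(cons(g(cons(cons(0, 0), cons(e, 0)), cons(cons(e, e), cons(0, cons(0, e)))), cons(0, 0)), cons(e, 0))   [R1 at 1.1.2]
4. cons(cons(g(cons(cons(0, 0), cons(e, 0)), cons(cons(e, e), cons(0, cons(0, e)))), cons(0, 0)), cons(e, 0))  →  cons(cons(cons(e, 0), cons(0, 0)), cons(e, 0))   [R4 at 1.1]

cons(cons(cons(e, 0), cons(0, 0)), cons(e, 0))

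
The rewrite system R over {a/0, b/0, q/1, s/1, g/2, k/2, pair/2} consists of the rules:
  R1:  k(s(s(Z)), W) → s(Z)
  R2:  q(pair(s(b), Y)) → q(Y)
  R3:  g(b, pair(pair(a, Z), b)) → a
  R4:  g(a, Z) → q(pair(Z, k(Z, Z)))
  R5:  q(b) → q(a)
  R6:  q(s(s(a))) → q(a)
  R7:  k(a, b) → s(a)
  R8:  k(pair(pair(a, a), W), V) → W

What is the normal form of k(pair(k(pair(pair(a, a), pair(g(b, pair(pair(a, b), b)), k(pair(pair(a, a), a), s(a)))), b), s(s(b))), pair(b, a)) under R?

s(s(b))

1. k(pair(k(pair(pair(a, a), pair(g(b, pair(pair(a, b), b)), k(pair(pair(a, a), a), s(a)))), b), s(s(b))), pair(b, a))  →  k(pair(pair(g(b, pair(pair(a, b), b)), k(pair(pair(a, a), a), s(a))), s(s(b))), pair(b, a))   [R8 at 1.1]
2. k(pair(pair(g(b, pair(pair(a, b), b)), k(pair(pair(a, a), a), s(a))), s(s(b))), pair(b, a))  →  k(pair(pair(a, k(pair(pair(a, a), a), s(a))), s(s(b))), pair(b, a))   [R3 at 1.1.1]
3. k(pair(pair(a, k(pair(pair(a, a), a), s(a))), s(s(b))), pair(b, a))  →  k(pair(pair(a, a), s(s(b))), pair(b, a))   [R8 at 1.1.2]
4. k(pair(pair(a, a), s(s(b))), pair(b, a))  →  s(s(b))   [R8 at ε]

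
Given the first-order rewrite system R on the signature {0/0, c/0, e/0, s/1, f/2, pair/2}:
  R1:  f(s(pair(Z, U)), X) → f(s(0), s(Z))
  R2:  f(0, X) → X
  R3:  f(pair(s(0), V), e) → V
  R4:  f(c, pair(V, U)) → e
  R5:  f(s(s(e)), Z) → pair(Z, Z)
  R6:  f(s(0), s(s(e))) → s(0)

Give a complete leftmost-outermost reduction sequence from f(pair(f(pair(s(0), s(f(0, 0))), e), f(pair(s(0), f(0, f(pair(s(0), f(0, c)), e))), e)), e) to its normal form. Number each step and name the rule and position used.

1. f(pair(f(pair(s(0), s(f(0, 0))), e), f(pair(s(0), f(0, f(pair(s(0), f(0, c)), e))), e)), e)  →  f(pair(s(f(0, 0)), f(pair(s(0), f(0, f(pair(s(0), f(0, c)), e))), e)), e)   [R3 at 1.1]
2. f(pair(s(f(0, 0)), f(pair(s(0), f(0, f(pair(s(0), f(0, c)), e))), e)), e)  →  f(pair(s(0), f(pair(s(0), f(0, f(pair(s(0), f(0, c)), e))), e)), e)   [R2 at 1.1.1]
3. f(pair(s(0), f(pair(s(0), f(0, f(pair(s(0), f(0, c)), e))), e)), e)  →  f(pair(s(0), f(0, f(pair(s(0), f(0, c)), e))), e)   [R3 at ε]
4. f(pair(s(0), f(0, f(pair(s(0), f(0, c)), e))), e)  →  f(0, f(pair(s(0), f(0, c)), e))   [R3 at ε]
5. f(0, f(pair(s(0), f(0, c)), e))  →  f(pair(s(0), f(0, c)), e)   [R2 at ε]
6. f(pair(s(0), f(0, c)), e)  →  f(0, c)   [R3 at ε]
7. f(0, c)  →  c   [R2 at ε]

c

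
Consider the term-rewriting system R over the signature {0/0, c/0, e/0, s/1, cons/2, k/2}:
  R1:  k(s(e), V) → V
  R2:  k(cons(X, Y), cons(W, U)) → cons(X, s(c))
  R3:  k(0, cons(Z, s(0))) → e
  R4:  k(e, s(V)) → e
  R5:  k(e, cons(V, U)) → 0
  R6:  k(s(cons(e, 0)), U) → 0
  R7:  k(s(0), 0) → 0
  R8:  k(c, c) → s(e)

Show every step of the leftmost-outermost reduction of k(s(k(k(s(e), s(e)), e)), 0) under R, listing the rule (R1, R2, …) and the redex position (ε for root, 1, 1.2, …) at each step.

0

1. k(s(k(k(s(e), s(e)), e)), 0)  →  k(s(k(s(e), e)), 0)   [R1 at 1.1.1]
2. k(s(k(s(e), e)), 0)  →  k(s(e), 0)   [R1 at 1.1]
3. k(s(e), 0)  →  0   [R1 at ε]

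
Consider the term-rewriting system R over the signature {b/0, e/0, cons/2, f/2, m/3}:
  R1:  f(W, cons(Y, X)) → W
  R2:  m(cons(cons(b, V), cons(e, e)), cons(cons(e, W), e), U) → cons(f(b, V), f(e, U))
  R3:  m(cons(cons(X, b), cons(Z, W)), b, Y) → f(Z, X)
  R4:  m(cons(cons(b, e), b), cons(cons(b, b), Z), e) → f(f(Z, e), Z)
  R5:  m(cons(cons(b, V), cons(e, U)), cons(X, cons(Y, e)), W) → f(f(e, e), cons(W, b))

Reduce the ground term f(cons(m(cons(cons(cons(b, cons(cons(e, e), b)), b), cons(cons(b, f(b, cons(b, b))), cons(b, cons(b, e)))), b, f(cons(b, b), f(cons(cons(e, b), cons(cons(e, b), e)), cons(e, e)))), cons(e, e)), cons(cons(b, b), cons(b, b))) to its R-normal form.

1. f(cons(m(cons(cons(cons(b, cons(cons(e, e), b)), b), cons(cons(b, f(b, cons(b, b))), cons(b, cons(b, e)))), b, f(cons(b, b), f(cons(cons(e, b), cons(cons(e, b), e)), cons(e, e)))), cons(e, e)), cons(cons(b, b), cons(b, b)))  →  cons(m(cons(cons(cons(b, cons(cons(e, e), b)), b), cons(cons(b, f(b, cons(b, b))), cons(b, cons(b, e)))), b, f(cons(b, b), f(cons(cons(e, b), cons(cons(e, b), e)), cons(e, e)))), cons(e, e))   [R1 at ε]
2. cons(m(cons(cons(cons(b, cons(cons(e, e), b)), b), cons(cons(b, f(b, cons(b, b))), cons(b, cons(b, e)))), b, f(cons(b, b), f(cons(cons(e, b), cons(cons(e, b), e)), cons(e, e)))), cons(e, e))  →  cons(f(cons(b, f(b, cons(b, b))), cons(b, cons(cons(e, e), b))), cons(e, e))   [R3 at 1]
3. cons(f(cons(b, f(b, cons(b, b))), cons(b, cons(cons(e, e), b))), cons(e, e))  →  cons(cons(b, f(b, cons(b, b))), cons(e, e))   [R1 at 1]
4. cons(cons(b, f(b, cons(b, b))), cons(e, e))  →  cons(cons(b, b), cons(e, e))   [R1 at 1.2]

cons(cons(b, b), cons(e, e))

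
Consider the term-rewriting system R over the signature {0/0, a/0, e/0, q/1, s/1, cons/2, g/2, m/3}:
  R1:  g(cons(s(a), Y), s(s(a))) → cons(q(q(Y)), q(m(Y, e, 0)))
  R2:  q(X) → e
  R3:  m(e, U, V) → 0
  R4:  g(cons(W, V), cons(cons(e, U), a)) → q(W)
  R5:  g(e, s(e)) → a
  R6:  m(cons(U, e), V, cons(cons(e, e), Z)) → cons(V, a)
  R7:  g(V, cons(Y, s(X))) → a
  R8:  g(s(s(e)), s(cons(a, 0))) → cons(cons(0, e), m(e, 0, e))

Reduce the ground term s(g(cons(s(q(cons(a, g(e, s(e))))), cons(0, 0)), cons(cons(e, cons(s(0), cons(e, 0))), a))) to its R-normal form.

s(e)

1. s(g(cons(s(q(cons(a, g(e, s(e))))), cons(0, 0)), cons(cons(e, cons(s(0), cons(e, 0))), a)))  →  s(q(s(q(cons(a, g(e, s(e)))))))   [R4 at 1]
2. s(q(s(q(cons(a, g(e, s(e)))))))  →  s(e)   [R2 at 1]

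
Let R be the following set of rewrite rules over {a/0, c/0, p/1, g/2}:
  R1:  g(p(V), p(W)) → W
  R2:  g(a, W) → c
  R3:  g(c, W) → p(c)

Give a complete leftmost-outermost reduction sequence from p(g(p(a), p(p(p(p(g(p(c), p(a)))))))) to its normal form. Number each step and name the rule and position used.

p(p(p(p(a))))

1. p(g(p(a), p(p(p(p(g(p(c), p(a))))))))  →  p(p(p(p(g(p(c), p(a))))))   [R1 at 1]
2. p(p(p(p(g(p(c), p(a))))))  →  p(p(p(p(a))))   [R1 at 1.1.1.1]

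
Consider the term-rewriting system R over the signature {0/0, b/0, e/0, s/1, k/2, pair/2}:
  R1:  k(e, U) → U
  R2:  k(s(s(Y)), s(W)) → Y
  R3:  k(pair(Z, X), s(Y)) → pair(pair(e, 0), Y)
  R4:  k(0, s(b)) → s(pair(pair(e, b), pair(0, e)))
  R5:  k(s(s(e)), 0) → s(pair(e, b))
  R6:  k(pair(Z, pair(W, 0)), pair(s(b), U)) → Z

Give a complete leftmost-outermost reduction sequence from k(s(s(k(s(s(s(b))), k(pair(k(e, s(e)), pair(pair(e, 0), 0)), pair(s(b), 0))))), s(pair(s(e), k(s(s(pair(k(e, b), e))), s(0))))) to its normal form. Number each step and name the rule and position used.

s(b)

1. k(s(s(k(s(s(s(b))), k(pair(k(e, s(e)), pair(pair(e, 0), 0)), pair(s(b), 0))))), s(pair(s(e), k(s(s(pair(k(e, b), e))), s(0)))))  →  k(s(s(s(b))), k(pair(k(e, s(e)), pair(pair(e, 0), 0)), pair(s(b), 0)))   [R2 at ε]
2. k(s(s(s(b))), k(pair(k(e, s(e)), pair(pair(e, 0), 0)), pair(s(b), 0)))  →  k(s(s(s(b))), k(e, s(e)))   [R6 at 2]
3. k(s(s(s(b))), k(e, s(e)))  →  k(s(s(s(b))), s(e))   [R1 at 2]
4. k(s(s(s(b))), s(e))  →  s(b)   [R2 at ε]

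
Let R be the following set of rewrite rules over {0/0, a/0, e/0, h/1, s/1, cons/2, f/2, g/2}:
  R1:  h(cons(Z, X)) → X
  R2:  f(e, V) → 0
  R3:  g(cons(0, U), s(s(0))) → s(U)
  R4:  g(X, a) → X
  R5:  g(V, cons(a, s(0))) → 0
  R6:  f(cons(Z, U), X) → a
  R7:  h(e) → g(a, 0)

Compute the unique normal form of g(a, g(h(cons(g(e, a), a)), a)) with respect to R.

a

1. g(a, g(h(cons(g(e, a), a)), a))  →  g(a, h(cons(g(e, a), a)))   [R4 at 2]
2. g(a, h(cons(g(e, a), a)))  →  g(a, a)   [R1 at 2]
3. g(a, a)  →  a   [R4 at ε]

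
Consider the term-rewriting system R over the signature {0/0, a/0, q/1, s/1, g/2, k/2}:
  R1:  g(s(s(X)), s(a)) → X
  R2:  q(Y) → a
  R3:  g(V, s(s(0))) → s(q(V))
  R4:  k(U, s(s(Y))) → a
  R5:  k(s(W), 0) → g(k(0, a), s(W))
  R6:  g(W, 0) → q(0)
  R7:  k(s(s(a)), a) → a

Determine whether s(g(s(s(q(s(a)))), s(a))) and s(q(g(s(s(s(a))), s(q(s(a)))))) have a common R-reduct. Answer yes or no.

yes — NF(t₁) = s(a), NF(t₂) = s(a)

Reduce t₁ = s(g(s(s(q(s(a)))), s(a))):
1. s(g(s(s(q(s(a)))), s(a)))  →  s(q(s(a)))   [R1 at 1]
2. s(q(s(a)))  →  s(a)   [R2 at 1]

Reduce t₂ = s(q(g(s(s(s(a))), s(q(s(a)))))):
1. s(q(g(s(s(s(a))), s(q(s(a))))))  →  s(a)   [R2 at 1]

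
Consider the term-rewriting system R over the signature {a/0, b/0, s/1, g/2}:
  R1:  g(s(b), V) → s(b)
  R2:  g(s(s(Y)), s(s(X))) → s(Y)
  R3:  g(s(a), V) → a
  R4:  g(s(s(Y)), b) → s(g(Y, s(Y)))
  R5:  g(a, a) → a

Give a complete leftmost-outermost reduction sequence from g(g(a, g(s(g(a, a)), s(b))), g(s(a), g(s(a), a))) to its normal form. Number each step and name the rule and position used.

1. g(g(a, g(s(g(a, a)), s(b))), g(s(a), g(s(a), a)))  →  g(g(a, g(s(a), s(b))), g(s(a), g(s(a), a)))   [R5 at 1.2.1.1]
2. g(g(a, g(s(a), s(b))), g(s(a), g(s(a), a)))  →  g(g(a, a), g(s(a), g(s(a), a)))   [R3 at 1.2]
3. g(g(a, a), g(s(a), g(s(a), a)))  →  g(a, g(s(a), g(s(a), a)))   [R5 at 1]
4. g(a, g(s(a), g(s(a), a)))  →  g(a, a)   [R3 at 2]
5. g(a, a)  →  a   [R5 at ε]

a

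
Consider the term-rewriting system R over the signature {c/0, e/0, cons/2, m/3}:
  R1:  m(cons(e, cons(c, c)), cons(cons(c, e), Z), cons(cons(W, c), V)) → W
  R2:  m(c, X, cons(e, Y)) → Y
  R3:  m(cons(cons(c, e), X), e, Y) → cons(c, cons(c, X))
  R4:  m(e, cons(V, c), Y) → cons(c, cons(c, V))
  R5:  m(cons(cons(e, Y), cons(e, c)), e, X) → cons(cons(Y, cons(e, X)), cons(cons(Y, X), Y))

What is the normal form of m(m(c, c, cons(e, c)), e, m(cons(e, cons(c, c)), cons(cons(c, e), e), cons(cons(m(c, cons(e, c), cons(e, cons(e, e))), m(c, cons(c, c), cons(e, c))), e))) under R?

1. m(m(c, c, cons(e, c)), e, m(cons(e, cons(c, c)), cons(cons(c, e), e), cons(cons(m(c, cons(e, c), cons(e, cons(e, e))), m(c, cons(c, c), cons(e, c))), e)))  →  m(c, e, m(cons(e, cons(c, c)), cons(cons(c, e), e), cons(cons(m(c, cons(e, c), cons(e, cons(e, e))), m(c, cons(c, c), cons(e, c))), e)))   [R2 at 1]
2. m(c, e, m(cons(e, cons(c, c)), cons(cons(c, e), e), cons(cons(m(c, cons(e, c), cons(e, cons(e, e))), m(c, cons(c, c), cons(e, c))), e)))  →  m(c, e, m(cons(e, cons(c, c)), cons(cons(c, e), e), cons(cons(cons(e, e), m(c, cons(c, c), cons(e, c))), e)))   [R2 at 3.3.1.1]
3. m(c, e, m(cons(e, cons(c, c)), cons(cons(c, e), e), cons(cons(cons(e, e), m(c, cons(c, c), cons(e, c))), e)))  →  m(c, e, m(cons(e, cons(c, c)), cons(cons(c, e), e), cons(cons(cons(e, e), c), e)))   [R2 at 3.3.1.2]
4. m(c, e, m(cons(e, cons(c, c)), cons(cons(c, e), e), cons(cons(cons(e, e), c), e)))  →  m(c, e, cons(e, e))   [R1 at 3]
5. m(c, e, cons(e, e))  →  e   [R2 at ε]

e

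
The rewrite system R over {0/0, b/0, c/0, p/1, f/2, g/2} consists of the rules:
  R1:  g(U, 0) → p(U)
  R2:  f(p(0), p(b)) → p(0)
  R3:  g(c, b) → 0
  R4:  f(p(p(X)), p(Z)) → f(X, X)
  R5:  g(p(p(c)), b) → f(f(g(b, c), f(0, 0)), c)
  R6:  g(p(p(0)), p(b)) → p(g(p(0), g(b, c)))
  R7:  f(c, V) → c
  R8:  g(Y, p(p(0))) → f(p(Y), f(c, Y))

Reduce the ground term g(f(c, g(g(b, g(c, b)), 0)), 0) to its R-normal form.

1. g(f(c, g(g(b, g(c, b)), 0)), 0)  →  p(f(c, g(g(b, g(c, b)), 0)))   [R1 at ε]
2. p(f(c, g(g(b, g(c, b)), 0)))  →  p(c)   [R7 at 1]

p(c)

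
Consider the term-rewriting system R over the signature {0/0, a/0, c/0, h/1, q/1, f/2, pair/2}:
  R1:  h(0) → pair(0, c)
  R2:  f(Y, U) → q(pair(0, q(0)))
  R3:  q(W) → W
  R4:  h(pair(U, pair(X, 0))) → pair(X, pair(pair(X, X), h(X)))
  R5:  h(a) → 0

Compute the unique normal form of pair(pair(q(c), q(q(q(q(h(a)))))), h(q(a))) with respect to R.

pair(pair(c, 0), 0)

1. pair(pair(q(c), q(q(q(q(h(a)))))), h(q(a)))  →  pair(pair(c, q(q(q(q(h(a)))))), h(q(a)))   [R3 at 1.1]
2. pair(pair(c, q(q(q(q(h(a)))))), h(q(a)))  →  pair(pair(c, q(q(q(h(a))))), h(q(a)))   [R3 at 1.2]
3. pair(pair(c, q(q(q(h(a))))), h(q(a)))  →  pair(pair(c, q(q(h(a)))), h(q(a)))   [R3 at 1.2]
4. pair(pair(c, q(q(h(a)))), h(q(a)))  →  pair(pair(c, q(h(a))), h(q(a)))   [R3 at 1.2]
5. pair(pair(c, q(h(a))), h(q(a)))  →  pair(pair(c, h(a)), h(q(a)))   [R3 at 1.2]
6. pair(pair(c, h(a)), h(q(a)))  →  pair(pair(c, 0), h(q(a)))   [R5 at 1.2]
7. pair(pair(c, 0), h(q(a)))  →  pair(pair(c, 0), h(a))   [R3 at 2.1]
8. pair(pair(c, 0), h(a))  →  pair(pair(c, 0), 0)   [R5 at 2]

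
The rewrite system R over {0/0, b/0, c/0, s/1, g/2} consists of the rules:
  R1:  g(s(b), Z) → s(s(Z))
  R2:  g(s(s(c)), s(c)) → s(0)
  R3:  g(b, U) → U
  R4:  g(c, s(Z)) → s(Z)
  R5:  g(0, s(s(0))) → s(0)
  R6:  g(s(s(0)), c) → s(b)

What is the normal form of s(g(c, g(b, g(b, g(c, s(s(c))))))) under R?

1. s(g(c, g(b, g(b, g(c, s(s(c)))))))  →  s(g(c, g(b, g(c, s(s(c))))))   [R3 at 1.2]
2. s(g(c, g(b, g(c, s(s(c))))))  →  s(g(c, g(c, s(s(c)))))   [R3 at 1.2]
3. s(g(c, g(c, s(s(c)))))  →  s(g(c, s(s(c))))   [R4 at 1.2]
4. s(g(c, s(s(c))))  →  s(s(s(c)))   [R4 at 1]

s(s(s(c)))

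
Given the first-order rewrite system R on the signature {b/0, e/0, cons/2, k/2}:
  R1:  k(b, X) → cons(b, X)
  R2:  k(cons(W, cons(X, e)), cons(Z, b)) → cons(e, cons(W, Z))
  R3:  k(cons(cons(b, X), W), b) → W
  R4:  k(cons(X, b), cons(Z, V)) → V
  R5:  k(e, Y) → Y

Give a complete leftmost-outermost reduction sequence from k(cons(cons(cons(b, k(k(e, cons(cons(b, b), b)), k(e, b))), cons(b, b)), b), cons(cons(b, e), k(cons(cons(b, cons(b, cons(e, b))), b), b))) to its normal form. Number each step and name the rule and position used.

b

1. k(cons(cons(cons(b, k(k(e, cons(cons(b, b), b)), k(e, b))), cons(b, b)), b), cons(cons(b, e), k(cons(cons(b, cons(b, cons(e, b))), b), b)))  →  k(cons(cons(b, cons(b, cons(e, b))), b), b)   [R4 at ε]
2. k(cons(cons(b, cons(b, cons(e, b))), b), b)  →  b   [R3 at ε]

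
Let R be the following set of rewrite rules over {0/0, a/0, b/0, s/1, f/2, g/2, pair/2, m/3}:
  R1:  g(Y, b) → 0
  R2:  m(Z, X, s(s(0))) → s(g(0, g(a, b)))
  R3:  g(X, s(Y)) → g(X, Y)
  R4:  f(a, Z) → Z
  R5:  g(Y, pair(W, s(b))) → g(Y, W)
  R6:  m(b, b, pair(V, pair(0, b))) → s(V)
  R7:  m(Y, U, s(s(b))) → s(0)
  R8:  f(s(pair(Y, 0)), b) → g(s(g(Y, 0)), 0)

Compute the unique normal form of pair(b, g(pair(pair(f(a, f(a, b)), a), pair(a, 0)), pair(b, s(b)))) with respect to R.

pair(b, 0)

1. pair(b, g(pair(pair(f(a, f(a, b)), a), pair(a, 0)), pair(b, s(b))))  →  pair(b, g(pair(pair(f(a, f(a, b)), a), pair(a, 0)), b))   [R5 at 2]
2. pair(b, g(pair(pair(f(a, f(a, b)), a), pair(a, 0)), b))  →  pair(b, 0)   [R1 at 2]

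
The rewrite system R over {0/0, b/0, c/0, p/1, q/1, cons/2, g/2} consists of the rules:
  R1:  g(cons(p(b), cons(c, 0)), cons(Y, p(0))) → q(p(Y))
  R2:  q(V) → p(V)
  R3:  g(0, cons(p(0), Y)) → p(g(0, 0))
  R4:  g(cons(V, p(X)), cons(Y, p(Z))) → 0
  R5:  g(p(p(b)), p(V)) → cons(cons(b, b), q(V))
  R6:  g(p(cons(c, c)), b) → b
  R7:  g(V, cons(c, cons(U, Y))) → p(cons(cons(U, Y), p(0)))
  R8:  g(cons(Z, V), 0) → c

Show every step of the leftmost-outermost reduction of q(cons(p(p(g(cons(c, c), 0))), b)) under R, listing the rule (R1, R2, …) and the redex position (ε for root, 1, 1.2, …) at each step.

1. q(cons(p(p(g(cons(c, c), 0))), b))  →  p(cons(p(p(g(cons(c, c), 0))), b))   [R2 at ε]
2. p(cons(p(p(g(cons(c, c), 0))), b))  →  p(cons(p(p(c)), b))   [R8 at 1.1.1.1]

p(cons(p(p(c)), b))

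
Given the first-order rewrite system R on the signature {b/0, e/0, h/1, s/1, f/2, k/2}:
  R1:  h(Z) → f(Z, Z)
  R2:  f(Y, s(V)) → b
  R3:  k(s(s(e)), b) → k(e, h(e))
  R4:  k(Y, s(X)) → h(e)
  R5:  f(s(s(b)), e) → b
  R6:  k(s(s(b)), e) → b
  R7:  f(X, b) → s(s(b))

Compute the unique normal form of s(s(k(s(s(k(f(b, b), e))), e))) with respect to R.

s(s(b))

1. s(s(k(s(s(k(f(b, b), e))), e)))  →  s(s(k(s(s(k(s(s(b)), e))), e)))   [R7 at 1.1.1.1.1.1]
2. s(s(k(s(s(k(s(s(b)), e))), e)))  →  s(s(k(s(s(b)), e)))   [R6 at 1.1.1.1.1]
3. s(s(k(s(s(b)), e)))  →  s(s(b))   [R6 at 1.1]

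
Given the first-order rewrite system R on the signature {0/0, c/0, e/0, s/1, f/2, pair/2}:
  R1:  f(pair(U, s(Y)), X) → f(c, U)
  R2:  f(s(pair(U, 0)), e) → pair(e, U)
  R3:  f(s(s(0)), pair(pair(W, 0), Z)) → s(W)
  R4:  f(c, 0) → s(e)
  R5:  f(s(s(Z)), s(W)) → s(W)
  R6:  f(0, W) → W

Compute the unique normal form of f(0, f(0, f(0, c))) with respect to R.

c

1. f(0, f(0, f(0, c)))  →  f(0, f(0, c))   [R6 at ε]
2. f(0, f(0, c))  →  f(0, c)   [R6 at ε]
3. f(0, c)  →  c   [R6 at ε]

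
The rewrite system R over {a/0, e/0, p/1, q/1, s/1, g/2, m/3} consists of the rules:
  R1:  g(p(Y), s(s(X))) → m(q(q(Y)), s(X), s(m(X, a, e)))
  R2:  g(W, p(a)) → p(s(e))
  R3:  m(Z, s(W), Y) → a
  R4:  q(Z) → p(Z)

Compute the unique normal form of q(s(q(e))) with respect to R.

p(s(p(e)))

1. q(s(q(e)))  →  p(s(q(e)))   [R4 at ε]
2. p(s(q(e)))  →  p(s(p(e)))   [R4 at 1.1]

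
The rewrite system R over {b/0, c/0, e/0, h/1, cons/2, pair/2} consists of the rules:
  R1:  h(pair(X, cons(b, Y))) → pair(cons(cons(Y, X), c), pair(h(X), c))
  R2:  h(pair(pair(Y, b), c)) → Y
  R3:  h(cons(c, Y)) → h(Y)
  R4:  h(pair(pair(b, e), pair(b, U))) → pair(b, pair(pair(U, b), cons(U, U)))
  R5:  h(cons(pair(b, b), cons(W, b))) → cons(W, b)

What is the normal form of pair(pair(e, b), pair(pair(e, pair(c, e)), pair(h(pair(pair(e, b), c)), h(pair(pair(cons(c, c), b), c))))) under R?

pair(pair(e, b), pair(pair(e, pair(c, e)), pair(e, cons(c, c))))

1. pair(pair(e, b), pair(pair(e, pair(c, e)), pair(h(pair(pair(e, b), c)), h(pair(pair(cons(c, c), b), c)))))  →  pair(pair(e, b), pair(pair(e, pair(c, e)), pair(e, h(pair(pair(cons(c, c), b), c)))))   [R2 at 2.2.1]
2. pair(pair(e, b), pair(pair(e, pair(c, e)), pair(e, h(pair(pair(cons(c, c), b), c)))))  →  pair(pair(e, b), pair(pair(e, pair(c, e)), pair(e, cons(c, c))))   [R2 at 2.2.2]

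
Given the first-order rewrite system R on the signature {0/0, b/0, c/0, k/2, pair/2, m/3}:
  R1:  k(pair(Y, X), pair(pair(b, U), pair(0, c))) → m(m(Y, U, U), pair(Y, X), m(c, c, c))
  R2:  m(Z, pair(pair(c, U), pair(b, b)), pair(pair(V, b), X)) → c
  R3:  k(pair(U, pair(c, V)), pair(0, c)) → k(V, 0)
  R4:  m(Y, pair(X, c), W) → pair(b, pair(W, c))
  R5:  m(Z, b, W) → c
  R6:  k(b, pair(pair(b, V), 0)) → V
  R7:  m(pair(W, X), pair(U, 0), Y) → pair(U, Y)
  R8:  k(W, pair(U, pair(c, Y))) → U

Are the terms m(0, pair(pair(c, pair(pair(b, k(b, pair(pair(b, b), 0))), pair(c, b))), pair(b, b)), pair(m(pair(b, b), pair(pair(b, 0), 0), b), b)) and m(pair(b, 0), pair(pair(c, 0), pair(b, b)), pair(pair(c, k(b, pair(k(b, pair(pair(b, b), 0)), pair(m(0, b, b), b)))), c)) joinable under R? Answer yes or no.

yes — NF(t₁) = c, NF(t₂) = c

Reduce t₁ = m(0, pair(pair(c, pair(pair(b, k(b, pair(pair(b, b), 0))), pair(c, b))), pair(b, b)), pair(m(pair(b, b), pair(pair(b, 0), 0), b), b)):
1. m(0, pair(pair(c, pair(pair(b, k(b, pair(pair(b, b), 0))), pair(c, b))), pair(b, b)), pair(m(pair(b, b), pair(pair(b, 0), 0), b), b))  →  m(0, pair(pair(c, pair(pair(b, b), pair(c, b))), pair(b, b)), pair(m(pair(b, b), pair(pair(b, 0), 0), b), b))   [R6 at 2.1.2.1.2]
2. m(0, pair(pair(c, pair(pair(b, b), pair(c, b))), pair(b, b)), pair(m(pair(b, b), pair(pair(b, 0), 0), b), b))  →  m(0, pair(pair(c, pair(pair(b, b), pair(c, b))), pair(b, b)), pair(pair(pair(b, 0), b), b))   [R7 at 3.1]
3. m(0, pair(pair(c, pair(pair(b, b), pair(c, b))), pair(b, b)), pair(pair(pair(b, 0), b), b))  →  c   [R2 at ε]

Reduce t₂ = m(pair(b, 0), pair(pair(c, 0), pair(b, b)), pair(pair(c, k(b, pair(k(b, pair(pair(b, b), 0)), pair(m(0, b, b), b)))), c)):
1. m(pair(b, 0), pair(pair(c, 0), pair(b, b)), pair(pair(c, k(b, pair(k(b, pair(pair(b, b), 0)), pair(m(0, b, b), b)))), c))  →  m(pair(b, 0), pair(pair(c, 0), pair(b, b)), pair(pair(c, k(b, pair(b, pair(m(0, b, b), b)))), c))   [R6 at 3.1.2.2.1]
2. m(pair(b, 0), pair(pair(c, 0), pair(b, b)), pair(pair(c, k(b, pair(b, pair(m(0, b, b), b)))), c))  →  m(pair(b, 0), pair(pair(c, 0), pair(b, b)), pair(pair(c, k(b, pair(b, pair(c, b)))), c))   [R5 at 3.1.2.2.2.1]
3. m(pair(b, 0), pair(pair(c, 0), pair(b, b)), pair(pair(c, k(b, pair(b, pair(c, b)))), c))  →  m(pair(b, 0), pair(pair(c, 0), pair(b, b)), pair(pair(c, b), c))   [R8 at 3.1.2]
4. m(pair(b, 0), pair(pair(c, 0), pair(b, b)), pair(pair(c, b), c))  →  c   [R2 at ε]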